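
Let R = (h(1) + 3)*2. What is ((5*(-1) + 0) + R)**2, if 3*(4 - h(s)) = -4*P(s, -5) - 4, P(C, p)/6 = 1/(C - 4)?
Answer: 361/9 ≈ 40.111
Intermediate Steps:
P(C, p) = 6/(-4 + C) (P(C, p) = 6/(C - 4) = 6/(-4 + C))
h(s) = 16/3 + 8/(-4 + s) (h(s) = 4 - (-24/(-4 + s) - 4)/3 = 4 - (-4 - 24/(-4 + s))/3 = 4 + (4/3 + 8/(-4 + s)) = 16/3 + 8/(-4 + s))
R = 34/3 (R = (8*(-5 + 2*1)/(3*(-4 + 1)) + 3)*2 = ((8/3)*(-5 + 2)/(-3) + 3)*2 = ((8/3)*(-1/3)*(-3) + 3)*2 = (8/3 + 3)*2 = (17/3)*2 = 34/3 ≈ 11.333)
((5*(-1) + 0) + R)**2 = ((5*(-1) + 0) + 34/3)**2 = ((-5 + 0) + 34/3)**2 = (-5 + 34/3)**2 = (19/3)**2 = 361/9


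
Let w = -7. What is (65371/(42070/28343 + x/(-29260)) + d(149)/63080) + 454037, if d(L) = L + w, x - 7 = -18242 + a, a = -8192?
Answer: 4294852913428464273/8921263195420 ≈ 4.8142e+5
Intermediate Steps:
x = -26427 (x = 7 + (-18242 - 8192) = 7 - 26434 = -26427)
d(L) = -7 + L (d(L) = L - 7 = -7 + L)
(65371/(42070/28343 + x/(-29260)) + d(149)/63080) + 454037 = (65371/(42070/28343 - 26427/(-29260)) + (-7 + 149)/63080) + 454037 = (65371/(42070*(1/28343) - 26427*(-1/29260)) + 142*(1/63080)) + 454037 = (65371/(6010/4049 + 26427/29260) + 71/31540) + 454037 = (65371/(282855523/118473740) + 71/31540) + 454037 = (65371*(118473740/282855523) + 71/31540) + 454037 = (7744746857540/282855523 + 71/31540) + 454037 = 244269335969553733/8921263195420 + 454037 = 4294852913428464273/8921263195420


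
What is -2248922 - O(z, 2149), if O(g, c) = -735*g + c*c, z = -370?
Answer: -7139073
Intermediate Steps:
O(g, c) = c² - 735*g (O(g, c) = -735*g + c² = c² - 735*g)
-2248922 - O(z, 2149) = -2248922 - (2149² - 735*(-370)) = -2248922 - (4618201 + 271950) = -2248922 - 1*4890151 = -2248922 - 4890151 = -7139073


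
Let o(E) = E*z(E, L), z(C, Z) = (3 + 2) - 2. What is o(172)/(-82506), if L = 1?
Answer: -86/13751 ≈ -0.0062541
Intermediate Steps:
z(C, Z) = 3 (z(C, Z) = 5 - 2 = 3)
o(E) = 3*E (o(E) = E*3 = 3*E)
o(172)/(-82506) = (3*172)/(-82506) = 516*(-1/82506) = -86/13751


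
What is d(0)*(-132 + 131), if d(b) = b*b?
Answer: 0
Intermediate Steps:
d(b) = b²
d(0)*(-132 + 131) = 0²*(-132 + 131) = 0*(-1) = 0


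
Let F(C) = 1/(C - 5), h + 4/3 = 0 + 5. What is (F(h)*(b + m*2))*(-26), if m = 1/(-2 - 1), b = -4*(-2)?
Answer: 143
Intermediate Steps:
b = 8
h = 11/3 (h = -4/3 + (0 + 5) = -4/3 + 5 = 11/3 ≈ 3.6667)
m = -1/3 (m = 1/(-3) = -1/3 ≈ -0.33333)
F(C) = 1/(-5 + C)
(F(h)*(b + m*2))*(-26) = ((8 - 1/3*2)/(-5 + 11/3))*(-26) = ((8 - 2/3)/(-4/3))*(-26) = -3/4*22/3*(-26) = -11/2*(-26) = 143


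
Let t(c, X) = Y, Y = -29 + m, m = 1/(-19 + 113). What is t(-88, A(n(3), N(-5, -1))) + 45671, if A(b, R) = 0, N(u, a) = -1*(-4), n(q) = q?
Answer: 4290349/94 ≈ 45642.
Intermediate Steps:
m = 1/94 ≈ 0.010638
N(u, a) = 4
Y = -2725/94 (Y = -29 + 1/94 = -2725/94 ≈ -28.989)
t(c, X) = -2725/94
t(-88, A(n(3), N(-5, -1))) + 45671 = -2725/94 + 45671 = 4290349/94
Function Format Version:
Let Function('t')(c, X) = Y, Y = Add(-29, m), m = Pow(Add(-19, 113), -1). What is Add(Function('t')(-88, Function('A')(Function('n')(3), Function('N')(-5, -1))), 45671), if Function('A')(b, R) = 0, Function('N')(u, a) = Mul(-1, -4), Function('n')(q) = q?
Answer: Rational(4290349, 94) ≈ 45642.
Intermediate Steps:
m = Rational(1, 94) (m = Pow(94, -1) = Rational(1, 94) ≈ 0.010638)
Function('N')(u, a) = 4
Y = Rational(-2725, 94) (Y = Add(-29, Rational(1, 94)) = Rational(-2725, 94) ≈ -28.989)
Function('t')(c, X) = Rational(-2725, 94)
Add(Function('t')(-88, Function('A')(Function('n')(3), Function('N')(-5, -1))), 45671) = Add(Rational(-2725, 94), 45671) = Rational(4290349, 94)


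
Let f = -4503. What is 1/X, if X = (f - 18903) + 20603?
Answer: -1/2803 ≈ -0.00035676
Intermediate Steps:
X = -2803 (X = (-4503 - 18903) + 20603 = -23406 + 20603 = -2803)
1/X = 1/(-2803) = -1/2803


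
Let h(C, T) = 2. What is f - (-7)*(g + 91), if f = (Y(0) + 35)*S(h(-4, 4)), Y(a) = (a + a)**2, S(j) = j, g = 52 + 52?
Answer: 1435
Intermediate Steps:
g = 104
Y(a) = 4*a**2 (Y(a) = (2*a)**2 = 4*a**2)
f = 70 (f = (4*0**2 + 35)*2 = (4*0 + 35)*2 = (0 + 35)*2 = 35*2 = 70)
f - (-7)*(g + 91) = 70 - (-7)*(104 + 91) = 70 - (-7)*195 = 70 - 1*(-1365) = 70 + 1365 = 1435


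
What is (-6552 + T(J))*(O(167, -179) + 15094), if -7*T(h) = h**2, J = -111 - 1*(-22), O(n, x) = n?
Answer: -820812885/7 ≈ -1.1726e+8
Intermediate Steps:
J = -89 (J = -111 + 22 = -89)
T(h) = -h**2/7
(-6552 + T(J))*(O(167, -179) + 15094) = (-6552 - 1/7*(-89)**2)*(167 + 15094) = (-6552 - 1/7*7921)*15261 = (-6552 - 7921/7)*15261 = -53785/7*15261 = -820812885/7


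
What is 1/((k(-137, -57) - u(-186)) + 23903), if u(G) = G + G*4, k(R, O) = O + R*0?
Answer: 1/24776 ≈ 4.0362e-5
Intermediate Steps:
k(R, O) = O (k(R, O) = O + 0 = O)
u(G) = 5*G (u(G) = G + 4*G = 5*G)
1/((k(-137, -57) - u(-186)) + 23903) = 1/((-57 - 5*(-186)) + 23903) = 1/((-57 - 1*(-930)) + 23903) = 1/((-57 + 930) + 23903) = 1/(873 + 23903) = 1/24776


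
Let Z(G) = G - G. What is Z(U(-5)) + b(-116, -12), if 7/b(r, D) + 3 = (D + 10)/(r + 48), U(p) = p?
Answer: -238/101 ≈ -2.3564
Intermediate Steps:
b(r, D) = 7/(-3 + (10 + D)/(48 + r)) (b(r, D) = 7/(-3 + (D + 10)/(r + 48)) = 7/(-3 + (10 + D)/(48 + r)))
Z(G) = 0
Z(U(-5)) + b(-116, -12) = 0 + 7*(-48 - 1*(-116))/(134 - 1*(-12) + 3*(-116)) = 0 + 7*(-48 + 116)/(134 + 12 - 348) = 0 + 7*68/(-202) = 0 + 7*(-1/202)*68 = 0 - 238/101 = -238/101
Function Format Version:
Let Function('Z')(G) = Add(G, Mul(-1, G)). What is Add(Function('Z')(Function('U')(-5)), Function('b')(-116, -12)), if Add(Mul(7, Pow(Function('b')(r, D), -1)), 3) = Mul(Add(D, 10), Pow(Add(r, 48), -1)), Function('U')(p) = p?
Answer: Rational(-238, 101) ≈ -2.3564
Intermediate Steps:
Function('b')(r, D) = Mul(7, Pow(Add(-3, Mul(Pow(Add(48, r), -1), Add(10, D))), -1)) (Function('b')(r, D) = Mul(7, Pow(Add(-3, Mul(Add(D, 10), Pow(Add(r, 48), -1))), -1)) = Mul(7, Pow(Add(-3, Mul(Add(10, D), Pow(Add(48, r), -1))), -1)) = Mul(7, Pow(Add(-3, Mul(Pow(Add(48, r), -1), Add(10, D))), -1)))
Function('Z')(G) = 0
Add(Function('Z')(Function('U')(-5)), Function('b')(-116, -12)) = Add(0, Mul(7, Pow(Add(134, Mul(-1, -12), Mul(3, -116)), -1), Add(-48, Mul(-1, -116)))) = Add(0, Mul(7, Pow(Add(134, 12, -348), -1), Add(-48, 116))) = Add(0, Mul(7, Pow(-202, -1), 68)) = Add(0, Mul(7, Rational(-1, 202), 68)) = Add(0, Rational(-238, 101)) = Rational(-238, 101)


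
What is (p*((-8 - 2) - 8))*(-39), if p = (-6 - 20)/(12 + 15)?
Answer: -676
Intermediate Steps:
p = -26/27 ≈ -0.96296
(p*((-8 - 2) - 8))*(-39) = -26*((-8 - 2) - 8)/27*(-39) = -26*(-10 - 8)/27*(-39) = -26/27*(-18)*(-39) = (52/3)*(-39) = -676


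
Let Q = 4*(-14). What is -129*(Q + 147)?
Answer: -11739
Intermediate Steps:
Q = -56
-129*(Q + 147) = -129*(-56 + 147) = -129*91 = -11739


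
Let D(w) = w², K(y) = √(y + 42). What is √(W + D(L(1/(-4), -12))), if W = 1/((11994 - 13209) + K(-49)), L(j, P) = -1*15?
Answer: √((273374 - 225*I*√7)/(1215 - I*√7)) ≈ 15.0 - 0.e-7*I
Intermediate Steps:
K(y) = √(42 + y)
L(j, P) = -15
W = 1/(-1215 + I*√7) (W = 1/((11994 - 13209) + √(42 - 49)) = 1/(-1215 + √(-7)) = 1/(-1215 + I*√7) ≈ -0.00082304 - 1.792e-6*I)
√(W + D(L(1/(-4), -12))) = √((-1215/1476232 - I*√7/1476232) + (-15)²) = √((-1215/1476232 - I*√7/1476232) + 225) = √(332150985/1476232 - I*√7/1476232)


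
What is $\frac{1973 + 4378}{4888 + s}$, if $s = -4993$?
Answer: $- \frac{2117}{35} \approx -60.486$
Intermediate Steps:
$\frac{1973 + 4378}{4888 + s} = \frac{1973 + 4378}{4888 - 4993} = \frac{6351}{-105} = 6351 \left(- \frac{1}{105}\right) = - \frac{2117}{35}$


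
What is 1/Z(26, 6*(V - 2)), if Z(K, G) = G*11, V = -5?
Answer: -1/462 ≈ -0.0021645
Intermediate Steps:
Z(K, G) = 11*G
1/Z(26, 6*(V - 2)) = 1/(11*(6*(-5 - 2))) = 1/(11*(6*(-7))) = 1/(11*(-42)) = 1/(-462) = -1/462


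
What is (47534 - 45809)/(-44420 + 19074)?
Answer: -75/1102 ≈ -0.068058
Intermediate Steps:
(47534 - 45809)/(-44420 + 19074) = 1725/(-25346) = 1725*(-1/25346) = -75/1102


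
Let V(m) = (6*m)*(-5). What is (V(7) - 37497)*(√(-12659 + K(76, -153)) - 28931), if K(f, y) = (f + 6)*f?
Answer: 1090901217 - 37707*I*√6427 ≈ 1.0909e+9 - 3.0229e+6*I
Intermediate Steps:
V(m) = -30*m
K(f, y) = f*(6 + f) (K(f, y) = (6 + f)*f = f*(6 + f))
(V(7) - 37497)*(√(-12659 + K(76, -153)) - 28931) = (-30*7 - 37497)*(√(-12659 + 76*(6 + 76)) - 28931) = (-210 - 37497)*(√(-12659 + 76*82) - 28931) = -37707*(√(-12659 + 6232) - 28931) = -37707*(√(-6427) - 28931) = -37707*(I*√6427 - 28931) = -37707*(-28931 + I*√6427) = 1090901217 - 37707*I*√6427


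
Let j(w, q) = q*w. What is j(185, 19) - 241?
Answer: 3274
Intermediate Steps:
j(185, 19) - 241 = 19*185 - 241 = 3515 - 241 = 3274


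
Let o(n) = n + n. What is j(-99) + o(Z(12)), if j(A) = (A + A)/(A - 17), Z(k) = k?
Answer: 1491/58 ≈ 25.707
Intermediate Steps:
j(A) = 2*A/(-17 + A) (j(A) = (2*A)/(-17 + A) = 2*A/(-17 + A))
o(n) = 2*n
j(-99) + o(Z(12)) = 2*(-99)/(-17 - 99) + 2*12 = 2*(-99)/(-116) + 24 = 2*(-99)*(-1/116) + 24 = 99/58 + 24 = 1491/58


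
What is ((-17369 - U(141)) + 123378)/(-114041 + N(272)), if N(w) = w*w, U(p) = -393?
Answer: -106402/40057 ≈ -2.6563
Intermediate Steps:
N(w) = w²
((-17369 - U(141)) + 123378)/(-114041 + N(272)) = ((-17369 - 1*(-393)) + 123378)/(-114041 + 272²) = ((-17369 + 393) + 123378)/(-114041 + 73984) = (-16976 + 123378)/(-40057) = 106402*(-1/40057) = -106402/40057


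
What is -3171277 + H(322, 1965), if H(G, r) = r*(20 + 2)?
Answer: -3128047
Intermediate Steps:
H(G, r) = 22*r (H(G, r) = r*22 = 22*r)
-3171277 + H(322, 1965) = -3171277 + 22*1965 = -3171277 + 43230 = -3128047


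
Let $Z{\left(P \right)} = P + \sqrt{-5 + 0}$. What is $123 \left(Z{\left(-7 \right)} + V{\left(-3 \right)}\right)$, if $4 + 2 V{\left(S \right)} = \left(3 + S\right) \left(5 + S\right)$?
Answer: $-1107 + 123 i \sqrt{5} \approx -1107.0 + 275.04 i$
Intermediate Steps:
$Z{\left(P \right)} = P + i \sqrt{5}$ ($Z{\left(P \right)} = P + \sqrt{-5} = P + i \sqrt{5}$)
$V{\left(S \right)} = -2 + \frac{\left(3 + S\right) \left(5 + S\right)}{2}$
$123 \left(Z{\left(-7 \right)} + V{\left(-3 \right)}\right) = 123 \left(\left(-7 + i \sqrt{5}\right) + \left(\frac{11}{2} + \frac{\left(-3\right)^{2}}{2} + 4 \left(-3\right)\right)\right) = 123 \left(\left(-7 + i \sqrt{5}\right) + \left(\frac{11}{2} + \frac{1}{2} \cdot 9 - 12\right)\right) = 123 \left(\left(-7 + i \sqrt{5}\right) + \left(\frac{11}{2} + \frac{9}{2} - 12\right)\right) = 123 \left(\left(-7 + i \sqrt{5}\right) - 2\right) = 123 \left(-9 + i \sqrt{5}\right) = -1107 + 123 i \sqrt{5}$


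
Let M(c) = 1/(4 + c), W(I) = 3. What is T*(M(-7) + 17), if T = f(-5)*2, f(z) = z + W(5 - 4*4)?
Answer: -200/3 ≈ -66.667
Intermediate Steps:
f(z) = 3 + z (f(z) = z + 3 = 3 + z)
T = -4 (T = (3 - 5)*2 = -2*2 = -4)
T*(M(-7) + 17) = -4*(1/(4 - 7) + 17) = -4*(1/(-3) + 17) = -4*(-⅓ + 17) = -4*50/3 = -200/3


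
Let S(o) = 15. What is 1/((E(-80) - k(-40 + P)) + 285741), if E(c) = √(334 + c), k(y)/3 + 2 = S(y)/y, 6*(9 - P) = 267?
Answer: 6515330937/1861740146773315 - 22801*√254/1861740146773315 ≈ 3.4994e-6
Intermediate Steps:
P = -71/2 (P = 9 - ⅙*267 = 9 - 89/2 = -71/2 ≈ -35.500)
k(y) = -6 + 45/y (k(y) = -6 + 3*(15/y) = -6 + 45/y)
1/((E(-80) - k(-40 + P)) + 285741) = 1/((√(334 - 80) - (-6 + 45/(-40 - 71/2))) + 285741) = 1/((√254 - (-6 + 45/(-151/2))) + 285741) = 1/((√254 - (-6 + 45*(-2/151))) + 285741) = 1/((√254 - (-6 - 90/151)) + 285741) = 1/((√254 - 1*(-996/151)) + 285741) = 1/((√254 + 996/151) + 285741) = 1/((996/151 + √254) + 285741) = 1/(43147887/151 + √254)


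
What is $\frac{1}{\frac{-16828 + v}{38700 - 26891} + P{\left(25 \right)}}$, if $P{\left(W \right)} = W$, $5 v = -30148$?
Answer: $\frac{59045}{1361837} \approx 0.043357$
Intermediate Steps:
$v = - \frac{30148}{5}$ ($v = \frac{1}{5} \left(-30148\right) = - \frac{30148}{5} \approx -6029.6$)
$\frac{1}{\frac{-16828 + v}{38700 - 26891} + P{\left(25 \right)}} = \frac{1}{\frac{-16828 - \frac{30148}{5}}{38700 - 26891} + 25} = \frac{1}{- \frac{114288}{5 \cdot 11809} + 25} = \frac{1}{\left(- \frac{114288}{5}\right) \frac{1}{11809} + 25} = \frac{1}{- \frac{114288}{59045} + 25} = \frac{1}{\frac{1361837}{59045}} = \frac{59045}{1361837}$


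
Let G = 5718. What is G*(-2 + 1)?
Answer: -5718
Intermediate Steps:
G*(-2 + 1) = 5718*(-2 + 1) = 5718*(-1) = -5718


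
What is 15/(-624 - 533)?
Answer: -15/1157 ≈ -0.012965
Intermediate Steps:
15/(-624 - 533) = 15/(-1157) = 15*(-1/1157) = -15/1157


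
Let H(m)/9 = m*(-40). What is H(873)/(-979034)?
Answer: 157140/489517 ≈ 0.32101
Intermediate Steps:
H(m) = -360*m (H(m) = 9*(m*(-40)) = 9*(-40*m) = -360*m)
H(873)/(-979034) = -360*873/(-979034) = -314280*(-1/979034) = 157140/489517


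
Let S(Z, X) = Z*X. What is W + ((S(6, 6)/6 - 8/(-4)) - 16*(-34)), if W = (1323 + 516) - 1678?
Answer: 713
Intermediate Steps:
S(Z, X) = X*Z
W = 161 (W = 1839 - 1678 = 161)
W + ((S(6, 6)/6 - 8/(-4)) - 16*(-34)) = 161 + (((6*6)/6 - 8/(-4)) - 16*(-34)) = 161 + ((36*(1/6) - 8*(-1/4)) + 544) = 161 + ((6 + 2) + 544) = 161 + (8 + 544) = 161 + 552 = 713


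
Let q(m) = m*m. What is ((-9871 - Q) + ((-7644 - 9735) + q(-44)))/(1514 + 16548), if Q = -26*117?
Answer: -11136/9031 ≈ -1.2331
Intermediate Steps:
q(m) = m²
Q = -3042
((-9871 - Q) + ((-7644 - 9735) + q(-44)))/(1514 + 16548) = ((-9871 - 1*(-3042)) + ((-7644 - 9735) + (-44)²))/(1514 + 16548) = ((-9871 + 3042) + (-17379 + 1936))/18062 = (-6829 - 15443)*(1/18062) = -22272*1/18062 = -11136/9031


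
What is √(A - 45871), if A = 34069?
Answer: I*√11802 ≈ 108.64*I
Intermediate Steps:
√(A - 45871) = √(34069 - 45871) = √(-11802) = I*√11802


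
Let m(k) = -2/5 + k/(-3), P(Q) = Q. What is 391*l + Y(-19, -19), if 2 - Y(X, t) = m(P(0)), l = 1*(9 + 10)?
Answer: 37157/5 ≈ 7431.4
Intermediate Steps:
m(k) = -⅖ - k/3 (m(k) = -2*⅕ + k*(-⅓) = -⅖ - k/3)
l = 19 (l = 1*19 = 19)
Y(X, t) = 12/5 (Y(X, t) = 2 - (-⅖ - ⅓*0) = 2 - (-⅖ + 0) = 2 - 1*(-⅖) = 2 + ⅖ = 12/5)
391*l + Y(-19, -19) = 391*19 + 12/5 = 7429 + 12/5 = 37157/5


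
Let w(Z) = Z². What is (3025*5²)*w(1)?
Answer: 75625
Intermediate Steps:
(3025*5²)*w(1) = (3025*5²)*1² = (3025*25)*1 = 75625*1 = 75625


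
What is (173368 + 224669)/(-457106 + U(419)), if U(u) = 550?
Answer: -398037/456556 ≈ -0.87183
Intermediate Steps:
(173368 + 224669)/(-457106 + U(419)) = (173368 + 224669)/(-457106 + 550) = 398037/(-456556) = 398037*(-1/456556) = -398037/456556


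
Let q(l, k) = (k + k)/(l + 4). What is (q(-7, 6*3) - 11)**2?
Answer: 529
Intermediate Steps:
q(l, k) = 2*k/(4 + l) (q(l, k) = (2*k)/(4 + l) = 2*k/(4 + l))
(q(-7, 6*3) - 11)**2 = (2*(6*3)/(4 - 7) - 11)**2 = (2*18/(-3) - 11)**2 = (2*18*(-1/3) - 11)**2 = (-12 - 11)**2 = (-23)**2 = 529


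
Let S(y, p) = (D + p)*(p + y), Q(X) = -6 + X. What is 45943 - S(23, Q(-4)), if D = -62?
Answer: 46879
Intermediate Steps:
S(y, p) = (-62 + p)*(p + y)
45943 - S(23, Q(-4)) = 45943 - ((-6 - 4)² - 62*(-6 - 4) - 62*23 + (-6 - 4)*23) = 45943 - ((-10)² - 62*(-10) - 1426 - 10*23) = 45943 - (100 + 620 - 1426 - 230) = 45943 - 1*(-936) = 45943 + 936 = 46879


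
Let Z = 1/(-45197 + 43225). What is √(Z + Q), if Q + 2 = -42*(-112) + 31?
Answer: 5*√184056127/986 ≈ 68.797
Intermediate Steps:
Z = -1/1972 (Z = 1/(-1972) = -1/1972 ≈ -0.00050710)
Q = 4733 (Q = -2 + (-42*(-112) + 31) = -2 + (4704 + 31) = -2 + 4735 = 4733)
√(Z + Q) = √(-1/1972 + 4733) = √(9333475/1972) = 5*√184056127/986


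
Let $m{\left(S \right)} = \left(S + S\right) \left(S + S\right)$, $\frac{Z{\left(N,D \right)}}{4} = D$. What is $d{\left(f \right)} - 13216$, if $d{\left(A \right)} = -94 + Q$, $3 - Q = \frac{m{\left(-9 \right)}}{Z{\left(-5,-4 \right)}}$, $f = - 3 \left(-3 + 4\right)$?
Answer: $- \frac{53147}{4} \approx -13287.0$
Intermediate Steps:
$Z{\left(N,D \right)} = 4 D$
$f = -3$ ($f = \left(-3\right) 1 = -3$)
$m{\left(S \right)} = 4 S^{2}$ ($m{\left(S \right)} = 2 S 2 S = 4 S^{2}$)
$Q = \frac{93}{4}$ ($Q = 3 - \frac{4 \left(-9\right)^{2}}{4 \left(-4\right)} = 3 - \frac{4 \cdot 81}{-16} = 3 - 324 \left(- \frac{1}{16}\right) = 3 - - \frac{81}{4} = 3 + \frac{81}{4} = \frac{93}{4} \approx 23.25$)
$d{\left(A \right)} = - \frac{283}{4}$ ($d{\left(A \right)} = -94 + \frac{93}{4} = - \frac{283}{4}$)
$d{\left(f \right)} - 13216 = - \frac{283}{4} - 13216 = - \frac{53147}{4}$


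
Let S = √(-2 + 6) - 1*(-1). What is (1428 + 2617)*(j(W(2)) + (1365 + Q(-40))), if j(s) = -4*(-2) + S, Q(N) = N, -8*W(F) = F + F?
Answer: 5404120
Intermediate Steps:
W(F) = -F/4 (W(F) = -(F + F)/8 = -F/4)
S = 3 (S = √4 + 1 = 2 + 1 = 3)
j(s) = 11 (j(s) = -4*(-2) + 3 = 8 + 3 = 11)
(1428 + 2617)*(j(W(2)) + (1365 + Q(-40))) = (1428 + 2617)*(11 + (1365 - 40)) = 4045*(11 + 1325) = 4045*1336 = 5404120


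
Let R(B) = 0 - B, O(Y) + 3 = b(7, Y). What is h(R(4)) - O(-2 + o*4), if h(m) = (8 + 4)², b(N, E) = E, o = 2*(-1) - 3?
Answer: 169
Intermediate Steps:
o = -5 (o = -2 - 3 = -5)
O(Y) = -3 + Y
R(B) = -B
h(m) = 144 (h(m) = 12² = 144)
h(R(4)) - O(-2 + o*4) = 144 - (-3 + (-2 - 5*4)) = 144 - (-3 + (-2 - 20)) = 144 - (-3 - 22) = 144 - 1*(-25) = 144 + 25 = 169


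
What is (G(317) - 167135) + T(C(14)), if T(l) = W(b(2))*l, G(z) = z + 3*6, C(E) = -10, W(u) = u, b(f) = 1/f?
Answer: -166805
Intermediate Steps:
G(z) = 18 + z (G(z) = z + 18 = 18 + z)
T(l) = l/2
(G(317) - 167135) + T(C(14)) = ((18 + 317) - 167135) + (½)*(-10) = (335 - 167135) - 5 = -166800 - 5 = -166805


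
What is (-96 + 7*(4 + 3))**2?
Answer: 2209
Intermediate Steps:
(-96 + 7*(4 + 3))**2 = (-96 + 7*7)**2 = (-96 + 49)**2 = (-47)**2 = 2209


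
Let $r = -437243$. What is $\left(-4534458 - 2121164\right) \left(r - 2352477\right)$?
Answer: $18567321805840$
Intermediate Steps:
$\left(-4534458 - 2121164\right) \left(r - 2352477\right) = \left(-4534458 - 2121164\right) \left(-437243 - 2352477\right) = \left(-6655622\right) \left(-2789720\right) = 18567321805840$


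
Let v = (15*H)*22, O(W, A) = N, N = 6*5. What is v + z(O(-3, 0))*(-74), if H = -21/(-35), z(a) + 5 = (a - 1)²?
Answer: -61666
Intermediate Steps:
N = 30
O(W, A) = 30
z(a) = -5 + (-1 + a)² (z(a) = -5 + (a - 1)² = -5 + (-1 + a)²)
H = ⅗ (H = -21*(-1/35) = ⅗ ≈ 0.60000)
v = 198 (v = (15*(⅗))*22 = 9*22 = 198)
v + z(O(-3, 0))*(-74) = 198 + (-5 + (-1 + 30)²)*(-74) = 198 + (-5 + 29²)*(-74) = 198 + (-5 + 841)*(-74) = 198 + 836*(-74) = 198 - 61864 = -61666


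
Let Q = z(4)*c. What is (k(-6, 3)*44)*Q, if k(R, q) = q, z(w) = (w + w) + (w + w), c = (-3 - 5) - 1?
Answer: -19008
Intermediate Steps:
c = -9 (c = -8 - 1 = -9)
z(w) = 4*w (z(w) = 2*w + 2*w = 4*w)
Q = -144 (Q = (4*4)*(-9) = 16*(-9) = -144)
(k(-6, 3)*44)*Q = (3*44)*(-144) = 132*(-144) = -19008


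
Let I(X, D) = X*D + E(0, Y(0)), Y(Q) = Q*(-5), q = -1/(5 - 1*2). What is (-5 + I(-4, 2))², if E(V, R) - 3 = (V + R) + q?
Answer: 961/9 ≈ 106.78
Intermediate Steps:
q = -⅓ (q = -1/(5 - 2) = -1/3 = -1*⅓ = -⅓ ≈ -0.33333)
Y(Q) = -5*Q
E(V, R) = 8/3 + R + V (E(V, R) = 3 + ((V + R) - ⅓) = 3 + ((R + V) - ⅓) = 3 + (-⅓ + R + V) = 8/3 + R + V)
I(X, D) = 8/3 + D*X (I(X, D) = X*D + (8/3 - 5*0 + 0) = D*X + (8/3 + 0 + 0) = D*X + 8/3 = 8/3 + D*X)
(-5 + I(-4, 2))² = (-5 + (8/3 + 2*(-4)))² = (-5 + (8/3 - 8))² = (-5 - 16/3)² = (-31/3)² = 961/9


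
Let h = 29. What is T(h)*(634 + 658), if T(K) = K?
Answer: 37468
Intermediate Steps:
T(h)*(634 + 658) = 29*(634 + 658) = 29*1292 = 37468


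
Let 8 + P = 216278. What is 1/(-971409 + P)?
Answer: -1/755139 ≈ -1.3243e-6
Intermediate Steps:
P = 216270 (P = -8 + 216278 = 216270)
1/(-971409 + P) = 1/(-971409 + 216270) = 1/(-755139) = -1/755139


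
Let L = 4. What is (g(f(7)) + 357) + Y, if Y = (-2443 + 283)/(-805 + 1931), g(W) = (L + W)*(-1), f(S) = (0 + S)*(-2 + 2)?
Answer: 197659/563 ≈ 351.08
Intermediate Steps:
f(S) = 0 (f(S) = S*0 = 0)
g(W) = -4 - W (g(W) = (4 + W)*(-1) = -4 - W)
Y = -1080/563 (Y = -2160/1126 = -2160*1/1126 = -1080/563 ≈ -1.9183)
(g(f(7)) + 357) + Y = ((-4 - 1*0) + 357) - 1080/563 = ((-4 + 0) + 357) - 1080/563 = (-4 + 357) - 1080/563 = 353 - 1080/563 = 197659/563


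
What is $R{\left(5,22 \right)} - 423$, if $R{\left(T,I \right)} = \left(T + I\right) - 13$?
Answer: $-409$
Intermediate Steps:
$R{\left(T,I \right)} = -13 + I + T$ ($R{\left(T,I \right)} = \left(I + T\right) - 13 = -13 + I + T$)
$R{\left(5,22 \right)} - 423 = \left(-13 + 22 + 5\right) - 423 = 14 - 423 = -409$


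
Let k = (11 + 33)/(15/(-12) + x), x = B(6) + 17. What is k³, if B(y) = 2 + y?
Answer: 5451776/857375 ≈ 6.3587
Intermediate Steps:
x = 25 (x = (2 + 6) + 17 = 8 + 17 = 25)
k = 176/95 (k = (11 + 33)/(15/(-12) + 25) = 44/(15*(-1/12) + 25) = 44/(-5/4 + 25) = 44/(95/4) = 44*(4/95) = 176/95 ≈ 1.8526)
k³ = (176/95)³ = 5451776/857375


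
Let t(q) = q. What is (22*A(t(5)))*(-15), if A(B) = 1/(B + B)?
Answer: -33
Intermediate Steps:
A(B) = 1/(2*B)
(22*A(t(5)))*(-15) = (22*((½)/5))*(-15) = (22*((½)*(⅕)))*(-15) = (22*(⅒))*(-15) = (11/5)*(-15) = -33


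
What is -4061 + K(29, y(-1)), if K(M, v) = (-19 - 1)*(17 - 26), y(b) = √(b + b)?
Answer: -3881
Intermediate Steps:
y(b) = √2*√b (y(b) = √(2*b) = √2*√b)
K(M, v) = 180 (K(M, v) = -20*(-9) = 180)
-4061 + K(29, y(-1)) = -4061 + 180 = -3881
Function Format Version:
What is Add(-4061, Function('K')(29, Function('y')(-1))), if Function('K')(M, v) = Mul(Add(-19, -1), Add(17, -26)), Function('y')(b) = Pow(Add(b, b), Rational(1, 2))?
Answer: -3881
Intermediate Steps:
Function('y')(b) = Mul(Pow(2, Rational(1, 2)), Pow(b, Rational(1, 2))) (Function('y')(b) = Pow(Mul(2, b), Rational(1, 2)) = Mul(Pow(2, Rational(1, 2)), Pow(b, Rational(1, 2))))
Function('K')(M, v) = 180 (Function('K')(M, v) = Mul(-20, -9) = 180)
Add(-4061, Function('K')(29, Function('y')(-1))) = Add(-4061, 180) = -3881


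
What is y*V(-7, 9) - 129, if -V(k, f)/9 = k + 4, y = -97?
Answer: -2748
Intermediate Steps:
V(k, f) = -36 - 9*k (V(k, f) = -9*(k + 4) = -9*(4 + k) = -36 - 9*k)
y*V(-7, 9) - 129 = -97*(-36 - 9*(-7)) - 129 = -97*(-36 + 63) - 129 = -97*27 - 129 = -2619 - 129 = -2748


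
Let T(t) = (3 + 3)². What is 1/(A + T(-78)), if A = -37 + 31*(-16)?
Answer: -1/497 ≈ -0.0020121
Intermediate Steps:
A = -533 (A = -37 - 496 = -533)
T(t) = 36 (T(t) = 6² = 36)
1/(A + T(-78)) = 1/(-533 + 36) = 1/(-497) = -1/497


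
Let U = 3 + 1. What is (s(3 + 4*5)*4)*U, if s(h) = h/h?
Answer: 16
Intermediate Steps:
s(h) = 1
U = 4
(s(3 + 4*5)*4)*U = (1*4)*4 = 4*4 = 16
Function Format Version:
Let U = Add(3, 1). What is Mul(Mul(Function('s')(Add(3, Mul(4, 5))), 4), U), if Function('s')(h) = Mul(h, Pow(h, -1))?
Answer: 16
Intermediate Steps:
Function('s')(h) = 1
U = 4
Mul(Mul(Function('s')(Add(3, Mul(4, 5))), 4), U) = Mul(Mul(1, 4), 4) = Mul(4, 4) = 16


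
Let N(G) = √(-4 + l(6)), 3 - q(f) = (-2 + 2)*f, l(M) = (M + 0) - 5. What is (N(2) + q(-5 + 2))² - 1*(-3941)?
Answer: 3947 + 6*I*√3 ≈ 3947.0 + 10.392*I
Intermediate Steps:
l(M) = -5 + M (l(M) = M - 5 = -5 + M)
q(f) = 3 (q(f) = 3 - (-2 + 2)*f = 3 - 0*f = 3 - 1*0 = 3 + 0 = 3)
N(G) = I*√3 (N(G) = √(-4 + (-5 + 6)) = √(-4 + 1) = √(-3) = I*√3)
(N(2) + q(-5 + 2))² - 1*(-3941) = (I*√3 + 3)² - 1*(-3941) = (3 + I*√3)² + 3941 = 3941 + (3 + I*√3)²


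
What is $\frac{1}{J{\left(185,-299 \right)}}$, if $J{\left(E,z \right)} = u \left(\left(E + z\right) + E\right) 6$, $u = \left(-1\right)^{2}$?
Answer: $\frac{1}{426} \approx 0.0023474$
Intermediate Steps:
$u = 1$
$J{\left(E,z \right)} = 6 z + 12 E$ ($J{\left(E,z \right)} = 1 \left(\left(E + z\right) + E\right) 6 = 1 \left(z + 2 E\right) 6 = \left(z + 2 E\right) 6 = 6 z + 12 E$)
$\frac{1}{J{\left(185,-299 \right)}} = \frac{1}{6 \left(-299\right) + 12 \cdot 185} = \frac{1}{-1794 + 2220} = \frac{1}{426}$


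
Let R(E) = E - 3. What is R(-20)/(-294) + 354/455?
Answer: 16363/19110 ≈ 0.85625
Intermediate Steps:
R(E) = -3 + E
R(-20)/(-294) + 354/455 = (-3 - 20)/(-294) + 354/455 = -23*(-1/294) + 354*(1/455) = 23/294 + 354/455 = 16363/19110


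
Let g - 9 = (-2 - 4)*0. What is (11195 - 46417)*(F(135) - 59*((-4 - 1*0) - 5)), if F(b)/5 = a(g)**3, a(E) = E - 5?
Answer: -29973922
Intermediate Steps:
g = 9 (g = 9 + (-2 - 4)*0 = 9 - 6*0 = 9 + 0 = 9)
a(E) = -5 + E
F(b) = 320 (F(b) = 5*(-5 + 9)**3 = 5*4**3 = 5*64 = 320)
(11195 - 46417)*(F(135) - 59*((-4 - 1*0) - 5)) = (11195 - 46417)*(320 - 59*((-4 - 1*0) - 5)) = -35222*(320 - 59*((-4 + 0) - 5)) = -35222*(320 - 59*(-4 - 5)) = -35222*(320 - 59*(-9)) = -35222*(320 + 531) = -35222*851 = -29973922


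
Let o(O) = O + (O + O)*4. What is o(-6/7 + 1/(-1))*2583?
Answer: -43173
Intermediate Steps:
o(O) = 9*O (o(O) = O + (2*O)*4 = O + 8*O = 9*O)
o(-6/7 + 1/(-1))*2583 = (9*(-6/7 + 1/(-1)))*2583 = (9*(-6*1/7 + 1*(-1)))*2583 = (9*(-6/7 - 1))*2583 = (9*(-13/7))*2583 = -117/7*2583 = -43173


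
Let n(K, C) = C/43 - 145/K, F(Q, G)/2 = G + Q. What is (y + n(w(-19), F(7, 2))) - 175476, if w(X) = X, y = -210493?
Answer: -315330096/817 ≈ -3.8596e+5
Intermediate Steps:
F(Q, G) = 2*G + 2*Q (F(Q, G) = 2*(G + Q) = 2*G + 2*Q)
n(K, C) = -145/K + C/43 (n(K, C) = C*(1/43) - 145/K = C/43 - 145/K = -145/K + C/43)
(y + n(w(-19), F(7, 2))) - 175476 = (-210493 + (-145/(-19) + (2*2 + 2*7)/43)) - 175476 = (-210493 + (-145*(-1/19) + (4 + 14)/43)) - 175476 = (-210493 + (145/19 + (1/43)*18)) - 175476 = (-210493 + (145/19 + 18/43)) - 175476 = (-210493 + 6577/817) - 175476 = -171966204/817 - 175476 = -315330096/817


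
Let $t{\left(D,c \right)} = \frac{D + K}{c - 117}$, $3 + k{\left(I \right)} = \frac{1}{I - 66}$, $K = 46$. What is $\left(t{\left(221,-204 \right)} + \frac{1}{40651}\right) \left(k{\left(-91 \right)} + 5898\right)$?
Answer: $- \frac{3348354165648}{682896149} \approx -4903.2$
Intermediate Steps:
$k{\left(I \right)} = -3 + \frac{1}{-66 + I}$ ($k{\left(I \right)} = -3 + \frac{1}{I - 66} = -3 + \frac{1}{-66 + I}$)
$t{\left(D,c \right)} = \frac{46 + D}{-117 + c}$ ($t{\left(D,c \right)} = \frac{D + 46}{c - 117} = \frac{46 + D}{-117 + c}$)
$\left(t{\left(221,-204 \right)} + \frac{1}{40651}\right) \left(k{\left(-91 \right)} + 5898\right) = \left(\frac{46 + 221}{-117 - 204} + \frac{1}{40651}\right) \left(\frac{199 - -273}{-66 - 91} + 5898\right) = \left(\frac{1}{-321} \cdot 267 + \frac{1}{40651}\right) \left(\frac{199 + 273}{-157} + 5898\right) = \left(\left(- \frac{1}{321}\right) 267 + \frac{1}{40651}\right) \left(\left(- \frac{1}{157}\right) 472 + 5898\right) = \left(- \frac{89}{107} + \frac{1}{40651}\right) \left(- \frac{472}{157} + 5898\right) = \left(- \frac{3617832}{4349657}\right) \frac{925514}{157} = - \frac{3348354165648}{682896149}$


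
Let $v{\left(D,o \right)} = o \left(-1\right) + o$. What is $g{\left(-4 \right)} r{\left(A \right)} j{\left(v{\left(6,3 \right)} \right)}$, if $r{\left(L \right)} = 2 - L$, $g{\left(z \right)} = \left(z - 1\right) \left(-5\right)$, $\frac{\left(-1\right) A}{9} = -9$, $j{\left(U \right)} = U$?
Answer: $0$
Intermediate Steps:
$v{\left(D,o \right)} = 0$ ($v{\left(D,o \right)} = - o + o = 0$)
$A = 81$ ($A = \left(-9\right) \left(-9\right) = 81$)
$g{\left(z \right)} = 5 - 5 z$ ($g{\left(z \right)} = \left(-1 + z\right) \left(-5\right) = 5 - 5 z$)
$g{\left(-4 \right)} r{\left(A \right)} j{\left(v{\left(6,3 \right)} \right)} = \left(5 - -20\right) \left(2 - 81\right) 0 = \left(5 + 20\right) \left(2 - 81\right) 0 = 25 \left(-79\right) 0 = \left(-1975\right) 0 = 0$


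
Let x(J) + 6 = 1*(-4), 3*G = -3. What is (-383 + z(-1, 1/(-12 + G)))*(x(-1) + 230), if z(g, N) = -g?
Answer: -84040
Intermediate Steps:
G = -1 (G = (⅓)*(-3) = -1)
x(J) = -10 (x(J) = -6 + 1*(-4) = -6 - 4 = -10)
(-383 + z(-1, 1/(-12 + G)))*(x(-1) + 230) = (-383 - 1*(-1))*(-10 + 230) = (-383 + 1)*220 = -382*220 = -84040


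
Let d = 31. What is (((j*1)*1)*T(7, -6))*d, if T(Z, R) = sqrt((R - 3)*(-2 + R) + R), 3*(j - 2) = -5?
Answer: 31*sqrt(66)/3 ≈ 83.948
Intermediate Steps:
j = 1/3 (j = 2 + (1/3)*(-5) = 2 - 5/3 = 1/3 ≈ 0.33333)
T(Z, R) = sqrt(R + (-3 + R)*(-2 + R)) (T(Z, R) = sqrt((-3 + R)*(-2 + R) + R) = sqrt(R + (-3 + R)*(-2 + R)))
(((j*1)*1)*T(7, -6))*d = ((((1/3)*1)*1)*sqrt(6 + (-6)**2 - 4*(-6)))*31 = (((1/3)*1)*sqrt(6 + 36 + 24))*31 = (sqrt(66)/3)*31 = 31*sqrt(66)/3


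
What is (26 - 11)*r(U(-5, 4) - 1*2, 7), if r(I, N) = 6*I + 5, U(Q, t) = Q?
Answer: -555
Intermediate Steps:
r(I, N) = 5 + 6*I
(26 - 11)*r(U(-5, 4) - 1*2, 7) = (26 - 11)*(5 + 6*(-5 - 1*2)) = 15*(5 + 6*(-5 - 2)) = 15*(5 + 6*(-7)) = 15*(5 - 42) = 15*(-37) = -555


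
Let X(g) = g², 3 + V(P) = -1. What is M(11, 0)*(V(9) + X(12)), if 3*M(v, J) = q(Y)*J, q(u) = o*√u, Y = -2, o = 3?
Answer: 0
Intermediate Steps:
V(P) = -4 (V(P) = -3 - 1 = -4)
q(u) = 3*√u
M(v, J) = I*J*√2 (M(v, J) = ((3*√(-2))*J)/3 = ((3*(I*√2))*J)/3 = ((3*I*√2)*J)/3 = (3*I*J*√2)/3 = I*J*√2)
M(11, 0)*(V(9) + X(12)) = (I*0*√2)*(-4 + 12²) = 0*(-4 + 144) = 0*140 = 0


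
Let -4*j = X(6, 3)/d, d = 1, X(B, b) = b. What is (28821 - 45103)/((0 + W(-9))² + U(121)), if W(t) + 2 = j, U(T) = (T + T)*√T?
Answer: -260512/42713 ≈ -6.0991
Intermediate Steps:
j = -¾ (j = -3/(4*1) = -3/4 = -¼*3 = -¾ ≈ -0.75000)
U(T) = 2*T^(3/2) (U(T) = (2*T)*√T = 2*T^(3/2))
W(t) = -11/4 (W(t) = -2 - ¾ = -11/4)
(28821 - 45103)/((0 + W(-9))² + U(121)) = (28821 - 45103)/((0 - 11/4)² + 2*121^(3/2)) = -16282/((-11/4)² + 2*1331) = -16282/(121/16 + 2662) = -16282/42713/16 = -16282*16/42713 = -260512/42713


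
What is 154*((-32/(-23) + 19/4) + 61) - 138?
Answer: 469281/46 ≈ 10202.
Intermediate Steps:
154*((-32/(-23) + 19/4) + 61) - 138 = 154*((-32*(-1/23) + 19*(1/4)) + 61) - 138 = 154*((32/23 + 19/4) + 61) - 138 = 154*(565/92 + 61) - 138 = 154*(6177/92) - 138 = 475629/46 - 138 = 469281/46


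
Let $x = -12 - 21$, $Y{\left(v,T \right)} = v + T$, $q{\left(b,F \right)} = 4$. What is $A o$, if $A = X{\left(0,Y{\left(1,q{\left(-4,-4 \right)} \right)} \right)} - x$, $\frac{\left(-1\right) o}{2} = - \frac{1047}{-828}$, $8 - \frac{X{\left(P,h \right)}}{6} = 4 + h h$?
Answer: $\frac{10819}{46} \approx 235.2$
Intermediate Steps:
$Y{\left(v,T \right)} = T + v$
$X{\left(P,h \right)} = 24 - 6 h^{2}$ ($X{\left(P,h \right)} = 48 - 6 \left(4 + h h\right) = 48 - 6 \left(4 + h^{2}\right) = 48 - \left(24 + 6 h^{2}\right) = 24 - 6 h^{2}$)
$x = -33$
$o = - \frac{349}{138}$ ($o = - 2 \left(- \frac{1047}{-828}\right) = - 2 \left(\left(-1047\right) \left(- \frac{1}{828}\right)\right) = \left(-2\right) \frac{349}{276} = - \frac{349}{138} \approx -2.529$)
$A = -93$ ($A = \left(24 - 6 \left(4 + 1\right)^{2}\right) - -33 = \left(24 - 6 \cdot 5^{2}\right) + 33 = \left(24 - 150\right) + 33 = -126 + 33 = -93$)
$A o = \left(-93\right) \left(- \frac{349}{138}\right) = \frac{10819}{46}$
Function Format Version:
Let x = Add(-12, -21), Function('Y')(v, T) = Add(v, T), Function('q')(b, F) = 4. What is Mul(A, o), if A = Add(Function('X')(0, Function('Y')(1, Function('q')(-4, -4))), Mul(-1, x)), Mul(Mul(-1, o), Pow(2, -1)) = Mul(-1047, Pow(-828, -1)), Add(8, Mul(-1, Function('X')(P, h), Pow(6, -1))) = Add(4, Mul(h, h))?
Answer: Rational(10819, 46) ≈ 235.20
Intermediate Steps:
Function('Y')(v, T) = Add(T, v)
Function('X')(P, h) = Add(24, Mul(-6, Pow(h, 2))) (Function('X')(P, h) = Add(48, Mul(-6, Add(4, Mul(h, h)))) = Add(48, Mul(-6, Add(4, Pow(h, 2)))) = Add(48, Add(-24, Mul(-6, Pow(h, 2)))) = Add(24, Mul(-6, Pow(h, 2))))
x = -33
o = Rational(-349, 138) (o = Mul(-2, Mul(-1047, Pow(-828, -1))) = Mul(-2, Mul(-1047, Rational(-1, 828))) = Mul(-2, Rational(349, 276)) = Rational(-349, 138) ≈ -2.5290)
A = -93 (A = Add(Add(24, Mul(-6, Pow(Add(4, 1), 2))), Mul(-1, -33)) = Add(Add(24, Mul(-6, Pow(5, 2))), 33) = Add(Add(24, Mul(-6, 25)), 33) = Add(Add(24, -150), 33) = Add(-126, 33) = -93)
Mul(A, o) = Mul(-93, Rational(-349, 138)) = Rational(10819, 46)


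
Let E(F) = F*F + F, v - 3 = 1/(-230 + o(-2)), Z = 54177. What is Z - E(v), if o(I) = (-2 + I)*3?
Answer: 3172120753/58564 ≈ 54165.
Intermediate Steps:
o(I) = -6 + 3*I
v = 725/242 (v = 3 + 1/(-230 + (-6 + 3*(-2))) = 3 + 1/(-230 + (-6 - 6)) = 3 + 1/(-230 - 12) = 3 + 1/(-242) = 3 - 1/242 = 725/242 ≈ 2.9959)
E(F) = F + F² (E(F) = F² + F = F + F²)
Z - E(v) = 54177 - 725*(1 + 725/242)/242 = 54177 - 725*967/(242*242) = 54177 - 1*701075/58564 = 54177 - 701075/58564 = 3172120753/58564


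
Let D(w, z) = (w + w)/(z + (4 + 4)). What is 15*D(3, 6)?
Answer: 45/7 ≈ 6.4286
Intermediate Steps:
D(w, z) = 2*w/(8 + z) (D(w, z) = (2*w)/(z + 8) = (2*w)/(8 + z) = 2*w/(8 + z))
15*D(3, 6) = 15*(2*3/(8 + 6)) = 15*(2*3/14) = 15*(2*3*(1/14)) = 15*(3/7) = 45/7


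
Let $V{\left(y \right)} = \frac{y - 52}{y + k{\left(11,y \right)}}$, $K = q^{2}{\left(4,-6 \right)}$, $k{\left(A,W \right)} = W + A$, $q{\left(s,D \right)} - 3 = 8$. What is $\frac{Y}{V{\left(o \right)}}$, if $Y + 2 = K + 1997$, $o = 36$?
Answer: $- \frac{43907}{4} \approx -10977.0$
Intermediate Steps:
$q{\left(s,D \right)} = 11$ ($q{\left(s,D \right)} = 3 + 8 = 11$)
$k{\left(A,W \right)} = A + W$
$K = 121$ ($K = 11^{2} = 121$)
$V{\left(y \right)} = \frac{-52 + y}{11 + 2 y}$ ($V{\left(y \right)} = \frac{y - 52}{y + \left(11 + y\right)} = \frac{-52 + y}{11 + 2 y}$)
$Y = 2116$ ($Y = -2 + \left(121 + 1997\right) = -2 + 2118 = 2116$)
$\frac{Y}{V{\left(o \right)}} = \frac{2116}{\frac{1}{11 + 2 \cdot 36} \left(-52 + 36\right)} = \frac{2116}{\frac{1}{11 + 72} \left(-16\right)} = \frac{2116}{\frac{1}{83} \left(-16\right)} = \frac{2116}{- \frac{16}{83}} = 2116 \left(- \frac{83}{16}\right) = - \frac{43907}{4}$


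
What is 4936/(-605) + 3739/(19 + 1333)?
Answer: -4411377/817960 ≈ -5.3931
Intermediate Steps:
4936/(-605) + 3739/(19 + 1333) = 4936*(-1/605) + 3739/1352 = -4936/605 + 3739*(1/1352) = -4936/605 + 3739/1352 = -4411377/817960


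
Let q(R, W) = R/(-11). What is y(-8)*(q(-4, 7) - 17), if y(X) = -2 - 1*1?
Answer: 549/11 ≈ 49.909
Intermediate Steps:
y(X) = -3 (y(X) = -2 - 1 = -3)
q(R, W) = -R/11 (q(R, W) = R*(-1/11) = -R/11)
y(-8)*(q(-4, 7) - 17) = -3*(-1/11*(-4) - 17) = -3*(4/11 - 17) = -3*(-183/11) = 549/11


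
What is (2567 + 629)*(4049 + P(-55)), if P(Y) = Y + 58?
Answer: 12950192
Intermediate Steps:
P(Y) = 58 + Y
(2567 + 629)*(4049 + P(-55)) = (2567 + 629)*(4049 + (58 - 55)) = 3196*(4049 + 3) = 3196*4052 = 12950192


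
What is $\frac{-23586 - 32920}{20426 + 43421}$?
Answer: $- \frac{56506}{63847} \approx -0.88502$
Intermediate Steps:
$\frac{-23586 - 32920}{20426 + 43421} = - \frac{56506}{63847}$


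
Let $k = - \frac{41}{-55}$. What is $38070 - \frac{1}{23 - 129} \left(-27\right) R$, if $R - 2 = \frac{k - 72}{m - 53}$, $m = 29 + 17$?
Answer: $\frac{1553510097}{40810} \approx 38067.0$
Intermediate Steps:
$m = 46$
$k = \frac{41}{55}$ ($k = \left(-41\right) \left(- \frac{1}{55}\right) = \frac{41}{55} \approx 0.74545$)
$R = \frac{4689}{385}$ ($R = 2 + \frac{\frac{41}{55} - 72}{46 - 53} = 2 - \frac{3919}{55 \left(-7\right)} = 2 - - \frac{3919}{385} = 2 + \frac{3919}{385} = \frac{4689}{385} \approx 12.179$)
$38070 - \frac{1}{23 - 129} \left(-27\right) R = 38070 - \frac{1}{23 - 129} \left(-27\right) \frac{4689}{385} = 38070 - \frac{1}{-106} \left(-27\right) \frac{4689}{385} = 38070 - \left(- \frac{1}{106}\right) \left(-27\right) \frac{4689}{385} = 38070 - \frac{27}{106} \cdot \frac{4689}{385} = 38070 - \frac{126603}{40810} = \frac{1553510097}{40810}$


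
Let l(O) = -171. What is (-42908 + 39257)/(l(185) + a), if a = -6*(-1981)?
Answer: -1217/3905 ≈ -0.31165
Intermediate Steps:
a = 11886
(-42908 + 39257)/(l(185) + a) = (-42908 + 39257)/(-171 + 11886) = -3651/11715 = -3651*1/11715 = -1217/3905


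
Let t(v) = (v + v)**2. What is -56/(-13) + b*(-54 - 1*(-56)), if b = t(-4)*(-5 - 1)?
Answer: -9928/13 ≈ -763.69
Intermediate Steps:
t(v) = 4*v**2 (t(v) = (2*v)**2 = 4*v**2)
b = -384 (b = (4*(-4)**2)*(-5 - 1) = (4*16)*(-6) = 64*(-6) = -384)
-56/(-13) + b*(-54 - 1*(-56)) = -56/(-13) - 384*(-54 - 1*(-56)) = -56*(-1/13) - 384*(-54 + 56) = 56/13 - 384*2 = 56/13 - 768 = -9928/13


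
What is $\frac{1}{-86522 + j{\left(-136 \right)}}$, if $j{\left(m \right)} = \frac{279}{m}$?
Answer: $- \frac{136}{11767271} \approx -1.1557 \cdot 10^{-5}$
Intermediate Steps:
$\frac{1}{-86522 + j{\left(-136 \right)}} = \frac{1}{-86522 + \frac{279}{-136}} = \frac{1}{-86522 + 279 \left(- \frac{1}{136}\right)} = \frac{1}{-86522 - \frac{279}{136}} = \frac{1}{- \frac{11767271}{136}} = - \frac{136}{11767271}$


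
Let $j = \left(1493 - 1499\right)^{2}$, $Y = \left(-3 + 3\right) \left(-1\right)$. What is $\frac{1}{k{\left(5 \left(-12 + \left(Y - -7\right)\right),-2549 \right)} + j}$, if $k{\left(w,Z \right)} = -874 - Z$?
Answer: $\frac{1}{1711} \approx 0.00058445$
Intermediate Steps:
$Y = 0$ ($Y = 0 \left(-1\right) = 0$)
$j = 36$ ($j = \left(-6\right)^{2} = 36$)
$\frac{1}{k{\left(5 \left(-12 + \left(Y - -7\right)\right),-2549 \right)} + j} = \frac{1}{\left(-874 - -2549\right) + 36} = \frac{1}{\left(-874 + 2549\right) + 36} = \frac{1}{1675 + 36} = \frac{1}{1711}$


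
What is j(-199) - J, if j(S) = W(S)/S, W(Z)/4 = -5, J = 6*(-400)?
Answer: 477620/199 ≈ 2400.1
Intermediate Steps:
J = -2400
W(Z) = -20 (W(Z) = 4*(-5) = -20)
j(S) = -20/S
j(-199) - J = -20/(-199) - 1*(-2400) = -20*(-1/199) + 2400 = 20/199 + 2400 = 477620/199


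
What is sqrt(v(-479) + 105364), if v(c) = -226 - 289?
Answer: sqrt(104849) ≈ 323.80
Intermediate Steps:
v(c) = -515
sqrt(v(-479) + 105364) = sqrt(-515 + 105364) = sqrt(104849)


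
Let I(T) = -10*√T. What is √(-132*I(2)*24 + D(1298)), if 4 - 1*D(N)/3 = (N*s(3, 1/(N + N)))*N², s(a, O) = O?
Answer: √(-2527194 + 31680*√2) ≈ 1575.6*I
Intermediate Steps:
D(N) = 12 - 3*N²/2 (D(N) = 12 - 3*N/(N + N)*N² = 12 - 3*N/((2*N))*N² = 12 - 3*N*(1/(2*N))*N² = 12 - 3*N²/2)
√(-132*I(2)*24 + D(1298)) = √(-(-1320)*√2*24 + (12 - 3/2*1298²)) = √((1320*√2)*24 + (12 - 3/2*1684804)) = √(31680*√2 + (12 - 2527206)) = √(31680*√2 - 2527194) = √(-2527194 + 31680*√2)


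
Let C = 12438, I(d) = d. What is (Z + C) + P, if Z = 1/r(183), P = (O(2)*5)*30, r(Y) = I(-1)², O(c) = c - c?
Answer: 12439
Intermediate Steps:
O(c) = 0
r(Y) = 1 (r(Y) = (-1)² = 1)
P = 0 (P = (0*5)*30 = 0*30 = 0)
Z = 1 (Z = 1/1 = 1)
(Z + C) + P = (1 + 12438) + 0 = 12439 + 0 = 12439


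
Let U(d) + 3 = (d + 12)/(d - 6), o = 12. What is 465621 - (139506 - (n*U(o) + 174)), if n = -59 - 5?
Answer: 326225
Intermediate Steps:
U(d) = -3 + (12 + d)/(-6 + d) (U(d) = -3 + (d + 12)/(d - 6) = -3 + (12 + d)/(-6 + d))
n = -64
465621 - (139506 - (n*U(o) + 174)) = 465621 - (139506 - (-128*(15 - 1*12)/(-6 + 12) + 174)) = 465621 - (139506 - (-128*(15 - 12)/6 + 174)) = 465621 - (139506 - (-128*3/6 + 174)) = 465621 - (139506 - (-64*1 + 174)) = 465621 - (139506 - (-64 + 174)) = 465621 - (139506 - 1*110) = 465621 - (139506 - 110) = 465621 - 1*139396 = 465621 - 139396 = 326225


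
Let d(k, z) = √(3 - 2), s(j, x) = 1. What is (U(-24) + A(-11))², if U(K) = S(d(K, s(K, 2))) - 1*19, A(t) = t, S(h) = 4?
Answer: 676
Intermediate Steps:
d(k, z) = 1 (d(k, z) = √1 = 1)
U(K) = -15 (U(K) = 4 - 1*19 = 4 - 19 = -15)
(U(-24) + A(-11))² = (-15 - 11)² = (-26)² = 676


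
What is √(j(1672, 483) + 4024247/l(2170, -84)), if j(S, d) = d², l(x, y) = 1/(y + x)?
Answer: √8394812531 ≈ 91623.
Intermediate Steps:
l(x, y) = 1/(x + y)
√(j(1672, 483) + 4024247/l(2170, -84)) = √(483² + 4024247/(1/(2170 - 84))) = √(233289 + 4024247/(1/2086)) = √(233289 + 4024247*2086) = √(233289 + 8394579242) = √8394812531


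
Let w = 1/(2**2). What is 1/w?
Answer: 4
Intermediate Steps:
w = 1/4 ≈ 0.25000
1/w = 1/(1/4) = 4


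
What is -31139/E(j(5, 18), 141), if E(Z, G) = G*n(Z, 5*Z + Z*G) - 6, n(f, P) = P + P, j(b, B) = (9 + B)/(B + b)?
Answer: -716197/1111506 ≈ -0.64435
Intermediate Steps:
j(b, B) = (9 + B)/(B + b)
n(f, P) = 2*P
E(Z, G) = -6 + G*(10*Z + 2*G*Z) (E(Z, G) = G*(2*(5*Z + Z*G)) - 6 = G*(2*(5*Z + G*Z)) - 6 = G*(10*Z + 2*G*Z) - 6 = -6 + G*(10*Z + 2*G*Z))
-31139/E(j(5, 18), 141) = -31139/(-6 + 2*141*((9 + 18)/(18 + 5))*(5 + 141)) = -31139/(-6 + 2*141*(27/23)*146) = -31139/(-6 + 1111644/23) = -31139/1111506/23 = -31139*23/1111506 = -716197/1111506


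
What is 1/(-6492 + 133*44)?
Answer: -1/640 ≈ -0.0015625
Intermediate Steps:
1/(-6492 + 133*44) = 1/(-6492 + 5852) = 1/(-640) = -1/640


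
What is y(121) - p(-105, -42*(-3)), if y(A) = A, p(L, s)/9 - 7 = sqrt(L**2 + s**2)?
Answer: 58 - 189*sqrt(61) ≈ -1418.1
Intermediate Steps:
p(L, s) = 63 + 9*sqrt(L**2 + s**2)
y(121) - p(-105, -42*(-3)) = 121 - (63 + 9*sqrt((-105)**2 + (-42*(-3))**2)) = 121 - (63 + 9*sqrt(11025 + 126**2)) = 121 - (63 + 9*sqrt(11025 + 15876)) = 121 - (63 + 9*sqrt(26901)) = 121 - (63 + 9*(21*sqrt(61))) = 121 - (63 + 189*sqrt(61)) = 121 + (-63 - 189*sqrt(61)) = 58 - 189*sqrt(61)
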